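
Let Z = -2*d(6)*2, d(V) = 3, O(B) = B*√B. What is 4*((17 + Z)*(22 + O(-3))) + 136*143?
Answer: 19888 - 60*I*√3 ≈ 19888.0 - 103.92*I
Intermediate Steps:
O(B) = B^(3/2)
Z = -12 (Z = -2*3*2 = -6*2 = -12)
4*((17 + Z)*(22 + O(-3))) + 136*143 = 4*((17 - 12)*(22 + (-3)^(3/2))) + 136*143 = 4*(5*(22 - 3*I*√3)) + 19448 = 4*(110 - 15*I*√3) + 19448 = (440 - 60*I*√3) + 19448 = 19888 - 60*I*√3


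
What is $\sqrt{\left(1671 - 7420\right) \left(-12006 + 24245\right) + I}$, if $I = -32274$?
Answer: $i \sqrt{70394285} \approx 8390.1 i$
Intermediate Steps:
$\sqrt{\left(1671 - 7420\right) \left(-12006 + 24245\right) + I} = \sqrt{\left(1671 - 7420\right) \left(-12006 + 24245\right) - 32274} = \sqrt{\left(-5749\right) 12239 - 32274} = \sqrt{-70362011 - 32274} = \sqrt{-70394285} = i \sqrt{70394285}$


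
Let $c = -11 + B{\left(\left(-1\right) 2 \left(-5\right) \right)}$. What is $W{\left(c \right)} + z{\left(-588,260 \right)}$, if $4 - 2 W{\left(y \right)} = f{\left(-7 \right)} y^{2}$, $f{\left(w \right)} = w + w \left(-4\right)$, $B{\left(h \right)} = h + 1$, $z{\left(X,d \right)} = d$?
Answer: $262$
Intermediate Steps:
$B{\left(h \right)} = 1 + h$
$f{\left(w \right)} = - 3 w$ ($f{\left(w \right)} = w - 4 w = - 3 w$)
$c = 0$ ($c = -11 + \left(1 + \left(-1\right) 2 \left(-5\right)\right) = -11 + \left(1 - -10\right) = -11 + \left(1 + 10\right) = -11 + 11 = 0$)
$W{\left(y \right)} = 2 - \frac{21 y^{2}}{2}$ ($W{\left(y \right)} = 2 - \frac{\left(-3\right) \left(-7\right) y^{2}}{2} = 2 - \frac{21 y^{2}}{2}$)
$W{\left(c \right)} + z{\left(-588,260 \right)} = \left(2 - \frac{21 \cdot 0^{2}}{2}\right) + 260 = \left(2 - 0\right) + 260 = \left(2 + 0\right) + 260 = 2 + 260 = 262$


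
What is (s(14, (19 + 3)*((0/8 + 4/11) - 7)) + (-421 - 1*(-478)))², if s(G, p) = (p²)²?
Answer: 206453835323279569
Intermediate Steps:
s(G, p) = p⁴
(s(14, (19 + 3)*((0/8 + 4/11) - 7)) + (-421 - 1*(-478)))² = (((19 + 3)*((0/8 + 4/11) - 7))⁴ + (-421 - 1*(-478)))² = ((22*((0*(⅛) + 4*(1/11)) - 7))⁴ + (-421 + 478))² = ((22*((0 + 4/11) - 7))⁴ + 57)² = ((22*(4/11 - 7))⁴ + 57)² = ((22*(-73/11))⁴ + 57)² = ((-146)⁴ + 57)² = (454371856 + 57)² = 454371913² = 206453835323279569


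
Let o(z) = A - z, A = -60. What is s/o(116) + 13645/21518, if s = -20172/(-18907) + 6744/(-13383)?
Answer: 514113110971/814860660108 ≈ 0.63092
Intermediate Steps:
o(z) = -60 - z
s = 47484356/84344127 (s = -20172*(-1/18907) + 6744*(-1/13383) = 20172/18907 - 2248/4461 = 47484356/84344127 ≈ 0.56298)
s/o(116) + 13645/21518 = 47484356/(84344127*(-60 - 1*116)) + 13645/21518 = 47484356/(84344127*(-60 - 116)) + 13645*(1/21518) = (47484356/84344127)/(-176) + 13645/21518 = (47484356/84344127)*(-1/176) + 13645/21518 = -11871089/3711141588 + 13645/21518 = 514113110971/814860660108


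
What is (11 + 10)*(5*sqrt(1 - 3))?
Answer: 105*I*sqrt(2) ≈ 148.49*I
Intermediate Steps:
(11 + 10)*(5*sqrt(1 - 3)) = 21*(5*sqrt(-2)) = 21*(5*(I*sqrt(2))) = 21*(5*I*sqrt(2)) = 105*I*sqrt(2)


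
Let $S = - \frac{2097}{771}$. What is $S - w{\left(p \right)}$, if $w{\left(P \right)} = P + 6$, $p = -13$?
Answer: $\frac{1100}{257} \approx 4.2802$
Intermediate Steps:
$w{\left(P \right)} = 6 + P$
$S = - \frac{699}{257}$ ($S = \left(-2097\right) \frac{1}{771} = - \frac{699}{257} \approx -2.7198$)
$S - w{\left(p \right)} = - \frac{699}{257} - \left(6 - 13\right) = - \frac{699}{257} - -7 = - \frac{699}{257} + 7 = \frac{1100}{257}$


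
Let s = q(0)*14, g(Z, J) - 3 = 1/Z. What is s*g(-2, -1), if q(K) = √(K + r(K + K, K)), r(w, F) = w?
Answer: 0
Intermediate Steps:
q(K) = √3*√K (q(K) = √(K + (K + K)) = √(K + 2*K) = √(3*K) = √3*√K)
g(Z, J) = 3 + 1/Z
s = 0 (s = (√3*√0)*14 = (√3*0)*14 = 0*14 = 0)
s*g(-2, -1) = 0*(3 + 1/(-2)) = 0*(3 - ½) = 0*(5/2) = 0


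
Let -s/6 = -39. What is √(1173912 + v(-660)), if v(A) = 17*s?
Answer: √1177890 ≈ 1085.3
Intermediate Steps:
s = 234 (s = -6*(-39) = 234)
v(A) = 3978 (v(A) = 17*234 = 3978)
√(1173912 + v(-660)) = √(1173912 + 3978) = √1177890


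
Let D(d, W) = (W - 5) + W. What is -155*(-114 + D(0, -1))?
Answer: 18755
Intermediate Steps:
D(d, W) = -5 + 2*W (D(d, W) = (-5 + W) + W = -5 + 2*W)
-155*(-114 + D(0, -1)) = -155*(-114 + (-5 + 2*(-1))) = -155*(-114 + (-5 - 2)) = -155*(-114 - 7) = -155*(-121) = 18755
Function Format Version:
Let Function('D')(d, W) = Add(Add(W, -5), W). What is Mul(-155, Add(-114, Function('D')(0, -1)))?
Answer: 18755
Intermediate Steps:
Function('D')(d, W) = Add(-5, Mul(2, W)) (Function('D')(d, W) = Add(Add(-5, W), W) = Add(-5, Mul(2, W)))
Mul(-155, Add(-114, Function('D')(0, -1))) = Mul(-155, Add(-114, Add(-5, Mul(2, -1)))) = Mul(-155, Add(-114, Add(-5, -2))) = Mul(-155, Add(-114, -7)) = Mul(-155, -121) = 18755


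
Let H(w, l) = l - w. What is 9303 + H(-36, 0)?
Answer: 9339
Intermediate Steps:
9303 + H(-36, 0) = 9303 + (0 - 1*(-36)) = 9303 + (0 + 36) = 9303 + 36 = 9339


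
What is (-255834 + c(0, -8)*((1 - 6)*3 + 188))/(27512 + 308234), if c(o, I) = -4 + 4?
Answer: -127917/167873 ≈ -0.76199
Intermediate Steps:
c(o, I) = 0
(-255834 + c(0, -8)*((1 - 6)*3 + 188))/(27512 + 308234) = (-255834 + 0*((1 - 6)*3 + 188))/(27512 + 308234) = (-255834 + 0*(-5*3 + 188))/335746 = (-255834 + 0*(-15 + 188))*(1/335746) = (-255834 + 0*173)*(1/335746) = (-255834 + 0)*(1/335746) = -255834*1/335746 = -127917/167873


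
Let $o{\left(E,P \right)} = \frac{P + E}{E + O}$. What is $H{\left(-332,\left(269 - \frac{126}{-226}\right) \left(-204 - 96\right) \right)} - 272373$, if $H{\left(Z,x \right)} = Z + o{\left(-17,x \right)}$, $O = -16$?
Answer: $- \frac{1007777024}{3729} \approx -2.7025 \cdot 10^{5}$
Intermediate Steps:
$o{\left(E,P \right)} = \frac{E + P}{-16 + E}$ ($o{\left(E,P \right)} = \frac{P + E}{E - 16} = \frac{E + P}{-16 + E}$)
$H{\left(Z,x \right)} = \frac{17}{33} + Z - \frac{x}{33}$ ($H{\left(Z,x \right)} = Z + \frac{-17 + x}{-16 - 17} = Z + \frac{-17 + x}{-33} = Z - \frac{-17 + x}{33} = Z - \left(- \frac{17}{33} + \frac{x}{33}\right) = \frac{17}{33} + Z - \frac{x}{33}$)
$H{\left(-332,\left(269 - \frac{126}{-226}\right) \left(-204 - 96\right) \right)} - 272373 = \left(\frac{17}{33} - 332 - \frac{\left(269 - \frac{126}{-226}\right) \left(-204 - 96\right)}{33}\right) - 272373 = \left(\frac{17}{33} - 332 - \frac{\left(269 - - \frac{63}{113}\right) \left(-300\right)}{33}\right) - 272373 = \left(\frac{17}{33} - 332 - \frac{\left(269 + \frac{63}{113}\right) \left(-300\right)}{33}\right) - 272373 = \left(\frac{17}{33} - 332 - \frac{\frac{30460}{113} \left(-300\right)}{33}\right) - 272373 = \left(\frac{17}{33} - 332 - - \frac{3046000}{1243}\right) - 272373 = \left(\frac{17}{33} - 332 + \frac{3046000}{1243}\right) - 272373 = \frac{7901893}{3729} - 272373 = - \frac{1007777024}{3729}$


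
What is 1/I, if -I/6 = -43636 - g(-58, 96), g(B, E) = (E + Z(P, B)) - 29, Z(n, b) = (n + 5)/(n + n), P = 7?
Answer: 7/1835562 ≈ 3.8135e-6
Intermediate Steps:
Z(n, b) = (5 + n)/(2*n) (Z(n, b) = (5 + n)/((2*n)) = (5 + n)*(1/(2*n)) = (5 + n)/(2*n))
g(B, E) = -197/7 + E (g(B, E) = (E + (1/2)*(5 + 7)/7) - 29 = (E + (1/2)*(1/7)*12) - 29 = (E + 6/7) - 29 = (6/7 + E) - 29 = -197/7 + E)
I = 1835562/7 (I = -6*(-43636 - (-197/7 + 96)) = -6*(-43636 - 1*475/7) = -6*(-43636 - 475/7) = -6*(-305927/7) = 1835562/7 ≈ 2.6222e+5)
1/I = 1/(1835562/7) = 7/1835562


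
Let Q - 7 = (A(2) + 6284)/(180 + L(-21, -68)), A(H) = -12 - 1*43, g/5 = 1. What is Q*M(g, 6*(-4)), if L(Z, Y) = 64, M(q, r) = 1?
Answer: 7937/244 ≈ 32.529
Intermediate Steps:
g = 5 (g = 5*1 = 5)
A(H) = -55 (A(H) = -12 - 43 = -55)
Q = 7937/244 (Q = 7 + (-55 + 6284)/(180 + 64) = 7 + 6229/244 = 7937/244 ≈ 32.529)
Q*M(g, 6*(-4)) = (7937/244)*1 = 7937/244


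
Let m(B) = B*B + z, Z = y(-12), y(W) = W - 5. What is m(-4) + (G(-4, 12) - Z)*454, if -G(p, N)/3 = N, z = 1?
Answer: -8609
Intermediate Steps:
G(p, N) = -3*N
y(W) = -5 + W
Z = -17 (Z = -5 - 12 = -17)
m(B) = 1 + B² (m(B) = B*B + 1 = B² + 1 = 1 + B²)
m(-4) + (G(-4, 12) - Z)*454 = (1 + (-4)²) + (-3*12 - 1*(-17))*454 = (1 + 16) + (-36 + 17)*454 = 17 - 19*454 = 17 - 8626 = -8609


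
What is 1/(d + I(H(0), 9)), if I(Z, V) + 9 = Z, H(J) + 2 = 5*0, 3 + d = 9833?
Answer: 1/9819 ≈ 0.00010184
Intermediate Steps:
d = 9830 (d = -3 + 9833 = 9830)
H(J) = -2 (H(J) = -2 + 5*0 = -2 + 0 = -2)
I(Z, V) = -9 + Z
1/(d + I(H(0), 9)) = 1/(9830 + (-9 - 2)) = 1/(9830 - 11) = 1/9819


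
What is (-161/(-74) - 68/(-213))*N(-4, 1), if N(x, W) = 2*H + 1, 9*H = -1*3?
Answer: 39325/47286 ≈ 0.83164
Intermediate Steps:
H = -⅓ (H = (-1*3)/9 = (⅑)*(-3) = -⅓ ≈ -0.33333)
N(x, W) = ⅓ (N(x, W) = 2*(-⅓) + 1 = -⅔ + 1 = ⅓)
(-161/(-74) - 68/(-213))*N(-4, 1) = (-161/(-74) - 68/(-213))*(⅓) = (-161*(-1/74) - 68*(-1/213))*(⅓) = (161/74 + 68/213)*(⅓) = (39325/15762)*(⅓) = 39325/47286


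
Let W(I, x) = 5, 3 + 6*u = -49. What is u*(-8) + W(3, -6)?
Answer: 223/3 ≈ 74.333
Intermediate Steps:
u = -26/3 (u = -½ + (⅙)*(-49) = -½ - 49/6 = -26/3 ≈ -8.6667)
u*(-8) + W(3, -6) = -26/3*(-8) + 5 = 208/3 + 5 = 223/3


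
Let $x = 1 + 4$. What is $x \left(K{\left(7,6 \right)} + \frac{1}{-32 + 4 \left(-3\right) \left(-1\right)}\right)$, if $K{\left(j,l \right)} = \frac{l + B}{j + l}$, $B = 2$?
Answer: $\frac{147}{52} \approx 2.8269$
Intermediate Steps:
$x = 5$
$K{\left(j,l \right)} = \frac{2 + l}{j + l}$ ($K{\left(j,l \right)} = \frac{l + 2}{j + l} = \frac{2 + l}{j + l}$)
$x \left(K{\left(7,6 \right)} + \frac{1}{-32 + 4 \left(-3\right) \left(-1\right)}\right) = 5 \left(\frac{2 + 6}{7 + 6} + \frac{1}{-32 + 4 \left(-3\right) \left(-1\right)}\right) = 5 \left(\frac{1}{13} \cdot 8 + \frac{1}{-32 - -12}\right) = 5 \left(\frac{1}{13} \cdot 8 + \frac{1}{-32 + 12}\right) = 5 \left(\frac{8}{13} + \frac{1}{-20}\right) = 5 \left(\frac{8}{13} - \frac{1}{20}\right) = 5 \cdot \frac{147}{260} = \frac{147}{52}$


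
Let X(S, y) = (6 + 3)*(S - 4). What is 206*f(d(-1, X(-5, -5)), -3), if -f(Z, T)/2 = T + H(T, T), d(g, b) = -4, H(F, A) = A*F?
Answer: -2472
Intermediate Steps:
X(S, y) = -36 + 9*S (X(S, y) = 9*(-4 + S) = -36 + 9*S)
f(Z, T) = -2*T - 2*T**2 (f(Z, T) = -2*(T + T*T) = -2*(T + T**2) = -2*T - 2*T**2)
206*f(d(-1, X(-5, -5)), -3) = 206*(2*(-3)*(-1 - 1*(-3))) = 206*(2*(-3)*(-1 + 3)) = 206*(2*(-3)*2) = 206*(-12) = -2472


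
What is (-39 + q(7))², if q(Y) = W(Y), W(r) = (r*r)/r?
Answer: 1024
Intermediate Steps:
W(r) = r (W(r) = r²/r = r)
q(Y) = Y
(-39 + q(7))² = (-39 + 7)² = (-32)² = 1024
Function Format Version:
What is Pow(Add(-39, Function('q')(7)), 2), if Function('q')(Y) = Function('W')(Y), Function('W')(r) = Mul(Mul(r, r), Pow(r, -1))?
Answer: 1024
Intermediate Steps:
Function('W')(r) = r (Function('W')(r) = Mul(Pow(r, 2), Pow(r, -1)) = r)
Function('q')(Y) = Y
Pow(Add(-39, Function('q')(7)), 2) = Pow(Add(-39, 7), 2) = Pow(-32, 2) = 1024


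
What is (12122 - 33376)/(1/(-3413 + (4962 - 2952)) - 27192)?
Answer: 29819362/38150377 ≈ 0.78163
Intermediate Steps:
(12122 - 33376)/(1/(-3413 + (4962 - 2952)) - 27192) = -21254/(1/(-3413 + 2010) - 27192) = -21254/(1/(-1403) - 27192) = -21254/(-1/1403 - 27192) = -21254/(-38150377/1403) = -21254*(-1403/38150377) = 29819362/38150377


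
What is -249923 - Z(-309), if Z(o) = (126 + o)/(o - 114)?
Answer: -35239204/141 ≈ -2.4992e+5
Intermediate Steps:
Z(o) = (126 + o)/(-114 + o)
-249923 - Z(-309) = -249923 - (126 - 309)/(-114 - 309) = -249923 - (-183)/(-423) = -249923 - (-1)*(-183)/423 = -249923 - 1*61/141 = -249923 - 61/141 = -35239204/141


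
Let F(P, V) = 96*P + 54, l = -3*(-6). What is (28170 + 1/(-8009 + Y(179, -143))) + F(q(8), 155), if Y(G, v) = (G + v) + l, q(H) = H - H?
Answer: 224521919/7955 ≈ 28224.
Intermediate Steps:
l = 18
q(H) = 0
F(P, V) = 54 + 96*P
Y(G, v) = 18 + G + v (Y(G, v) = (G + v) + 18 = 18 + G + v)
(28170 + 1/(-8009 + Y(179, -143))) + F(q(8), 155) = (28170 + 1/(-8009 + (18 + 179 - 143))) + (54 + 96*0) = (28170 + 1/(-8009 + 54)) + (54 + 0) = (28170 + 1/(-7955)) + 54 = (28170 - 1/7955) + 54 = 224092349/7955 + 54 = 224521919/7955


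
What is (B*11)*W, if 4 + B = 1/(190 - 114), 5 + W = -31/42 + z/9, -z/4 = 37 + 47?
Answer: 2009799/1064 ≈ 1888.9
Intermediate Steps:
z = -336 (z = -4*(37 + 47) = -4*84 = -336)
W = -603/14 (W = -5 + (-31/42 - 336/9) = -5 + (-31*1/42 - 336*1/9) = -5 + (-31/42 - 112/3) = -5 - 533/14 = -603/14 ≈ -43.071)
B = -303/76 (B = -4 + 1/(190 - 114) = -4 + 1/76 = -303/76 ≈ -3.9868)
(B*11)*W = -303/76*11*(-603/14) = -3333/76*(-603/14) = 2009799/1064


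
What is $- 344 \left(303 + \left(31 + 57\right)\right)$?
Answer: $-134504$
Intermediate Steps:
$- 344 \left(303 + \left(31 + 57\right)\right) = - 344 \left(303 + 88\right) = \left(-344\right) 391 = -134504$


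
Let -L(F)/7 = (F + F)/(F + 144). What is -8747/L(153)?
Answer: 288651/238 ≈ 1212.8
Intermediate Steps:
L(F) = -14*F/(144 + F) (L(F) = -7*(F + F)/(F + 144) = -7*2*F/(144 + F) = -14*F/(144 + F))
-8747/L(153) = -8747/((-14*153/(144 + 153))) = -8747/((-14*153/297)) = -8747/((-14*153*1/297)) = -8747/(-238/33) = -8747*(-33/238) = 288651/238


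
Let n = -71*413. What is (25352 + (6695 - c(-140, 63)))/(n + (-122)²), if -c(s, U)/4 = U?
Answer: -32299/14439 ≈ -2.2369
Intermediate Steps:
c(s, U) = -4*U
n = -29323
(25352 + (6695 - c(-140, 63)))/(n + (-122)²) = (25352 + (6695 - (-4)*63))/(-29323 + (-122)²) = (25352 + (6695 - 1*(-252)))/(-29323 + 14884) = (25352 + (6695 + 252))/(-14439) = (25352 + 6947)*(-1/14439) = 32299*(-1/14439) = -32299/14439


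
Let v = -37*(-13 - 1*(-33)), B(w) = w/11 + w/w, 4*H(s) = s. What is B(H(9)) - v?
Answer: 32613/44 ≈ 741.20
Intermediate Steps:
H(s) = s/4
B(w) = 1 + w/11 (B(w) = w*(1/11) + 1 = w/11 + 1 = 1 + w/11)
v = -740 (v = -37*(-13 + 33) = -37*20 = -740)
B(H(9)) - v = (1 + ((¼)*9)/11) - 1*(-740) = (1 + (1/11)*(9/4)) + 740 = (1 + 9/44) + 740 = 53/44 + 740 = 32613/44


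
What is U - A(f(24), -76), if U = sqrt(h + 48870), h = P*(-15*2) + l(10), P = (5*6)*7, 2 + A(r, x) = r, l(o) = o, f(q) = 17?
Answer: -15 + 2*sqrt(10645) ≈ 191.35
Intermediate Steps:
A(r, x) = -2 + r
P = 210 (P = 30*7 = 210)
h = -6290 (h = 210*(-15*2) + 10 = 210*(-30) + 10 = -6300 + 10 = -6290)
U = 2*sqrt(10645) (U = sqrt(-6290 + 48870) = sqrt(42580) = 2*sqrt(10645) ≈ 206.35)
U - A(f(24), -76) = 2*sqrt(10645) - (-2 + 17) = 2*sqrt(10645) - 1*15 = 2*sqrt(10645) - 15 = -15 + 2*sqrt(10645)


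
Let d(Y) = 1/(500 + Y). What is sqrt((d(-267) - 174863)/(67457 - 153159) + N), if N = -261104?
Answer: I*sqrt(26028185672407212719)/9984283 ≈ 510.98*I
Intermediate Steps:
sqrt((d(-267) - 174863)/(67457 - 153159) + N) = sqrt((1/(500 - 267) - 174863)/(67457 - 153159) - 261104) = sqrt((1/233 - 174863)/(-85702) - 261104) = sqrt((1/233 - 174863)*(-1/85702) - 261104) = sqrt(-40743078/233*(-1/85702) - 261104) = sqrt(20371539/9984283 - 261104) = sqrt(-2606915856893/9984283) = I*sqrt(26028185672407212719)/9984283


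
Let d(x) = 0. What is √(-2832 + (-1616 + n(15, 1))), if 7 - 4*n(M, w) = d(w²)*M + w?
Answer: I*√17786/2 ≈ 66.682*I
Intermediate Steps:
n(M, w) = 7/4 - w/4 (n(M, w) = 7/4 - (0*M + w)/4 = 7/4 - (0 + w)/4 = 7/4 - w/4)
√(-2832 + (-1616 + n(15, 1))) = √(-2832 + (-1616 + (7/4 - ¼*1))) = √(-2832 + (-1616 + (7/4 - ¼))) = √(-2832 + (-1616 + 3/2)) = √(-2832 - 3229/2) = √(-8893/2) = I*√17786/2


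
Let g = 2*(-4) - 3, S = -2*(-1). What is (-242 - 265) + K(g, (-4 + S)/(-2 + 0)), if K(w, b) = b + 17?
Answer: -489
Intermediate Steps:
S = 2
g = -11 (g = -8 - 3 = -11)
K(w, b) = 17 + b
(-242 - 265) + K(g, (-4 + S)/(-2 + 0)) = (-242 - 265) + (17 + (-4 + 2)/(-2 + 0)) = -507 + (17 - 2/(-2)) = -507 + (17 - 2*(-½)) = -507 + (17 + 1) = -507 + 18 = -489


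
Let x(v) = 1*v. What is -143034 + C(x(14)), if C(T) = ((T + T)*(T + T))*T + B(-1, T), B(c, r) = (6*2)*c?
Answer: -132070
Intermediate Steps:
B(c, r) = 12*c
x(v) = v
C(T) = -12 + 4*T³ (C(T) = ((T + T)*(T + T))*T + 12*(-1) = ((2*T)*(2*T))*T - 12 = (4*T²)*T - 12 = 4*T³ - 12 = -12 + 4*T³)
-143034 + C(x(14)) = -143034 + (-12 + 4*14³) = -143034 + (-12 + 4*2744) = -143034 + (-12 + 10976) = -143034 + 10964 = -132070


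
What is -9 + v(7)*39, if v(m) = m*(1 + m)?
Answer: 2175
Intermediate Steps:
-9 + v(7)*39 = -9 + (7*(1 + 7))*39 = -9 + (7*8)*39 = -9 + 56*39 = -9 + 2184 = 2175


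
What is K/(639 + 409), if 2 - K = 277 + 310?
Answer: -585/1048 ≈ -0.55821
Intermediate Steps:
K = -585 (K = 2 - (277 + 310) = 2 - 1*587 = 2 - 587 = -585)
K/(639 + 409) = -585/(639 + 409) = -585/1048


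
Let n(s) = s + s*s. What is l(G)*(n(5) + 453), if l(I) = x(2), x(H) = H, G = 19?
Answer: 966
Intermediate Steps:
n(s) = s + s²
l(I) = 2
l(G)*(n(5) + 453) = 2*(5*(1 + 5) + 453) = 2*(5*6 + 453) = 2*(30 + 453) = 2*483 = 966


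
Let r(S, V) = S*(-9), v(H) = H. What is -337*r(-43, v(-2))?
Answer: -130419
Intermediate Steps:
r(S, V) = -9*S
-337*r(-43, v(-2)) = -(-3033)*(-43) = -337*387 = -130419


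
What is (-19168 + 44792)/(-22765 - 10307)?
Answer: -3203/4134 ≈ -0.77479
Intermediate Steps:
(-19168 + 44792)/(-22765 - 10307) = 25624/(-33072) = 25624*(-1/33072) = -3203/4134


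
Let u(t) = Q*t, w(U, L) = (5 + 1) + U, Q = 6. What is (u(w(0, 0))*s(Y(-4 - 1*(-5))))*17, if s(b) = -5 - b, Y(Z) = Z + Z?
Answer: -4284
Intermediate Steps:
w(U, L) = 6 + U
u(t) = 6*t
Y(Z) = 2*Z
(u(w(0, 0))*s(Y(-4 - 1*(-5))))*17 = ((6*(6 + 0))*(-5 - 2*(-4 - 1*(-5))))*17 = ((6*6)*(-5 - 2*(-4 + 5)))*17 = (36*(-5 - 2))*17 = (36*(-7))*17 = -252*17 = -4284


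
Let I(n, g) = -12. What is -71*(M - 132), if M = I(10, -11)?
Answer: 10224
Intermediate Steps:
M = -12
-71*(M - 132) = -71*(-12 - 132) = -71*(-144) = 10224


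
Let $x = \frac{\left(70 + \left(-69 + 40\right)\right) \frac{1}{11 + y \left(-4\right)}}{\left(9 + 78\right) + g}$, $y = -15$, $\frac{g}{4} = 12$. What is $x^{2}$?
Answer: $\frac{1681}{91872225} \approx 1.8297 \cdot 10^{-5}$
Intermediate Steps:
$g = 48$ ($g = 4 \cdot 12 = 48$)
$x = \frac{41}{9585}$ ($x = \frac{\left(70 + \left(-69 + 40\right)\right) \frac{1}{11 - -60}}{\left(9 + 78\right) + 48} = \frac{\left(70 - 29\right) \frac{1}{11 + 60}}{87 + 48} = \frac{41 \cdot \frac{1}{71}}{135} = 41 \cdot \frac{1}{71} \cdot \frac{1}{135} = \frac{41}{71} \cdot \frac{1}{135} = \frac{41}{9585} \approx 0.0042775$)
$x^{2} = \left(\frac{41}{9585}\right)^{2} = \frac{1681}{91872225}$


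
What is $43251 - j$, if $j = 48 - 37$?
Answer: $43240$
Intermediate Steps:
$j = 11$ ($j = 48 - 37 = 11$)
$43251 - j = 43251 - 11 = 43240$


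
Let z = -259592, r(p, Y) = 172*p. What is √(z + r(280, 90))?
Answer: 2*I*√52858 ≈ 459.82*I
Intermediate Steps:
√(z + r(280, 90)) = √(-259592 + 172*280) = √(-259592 + 48160) = √(-211432) = 2*I*√52858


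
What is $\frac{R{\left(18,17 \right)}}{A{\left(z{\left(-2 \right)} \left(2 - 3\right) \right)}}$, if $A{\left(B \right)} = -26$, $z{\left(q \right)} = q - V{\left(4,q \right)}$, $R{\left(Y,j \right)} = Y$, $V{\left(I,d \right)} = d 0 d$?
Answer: $- \frac{9}{13} \approx -0.69231$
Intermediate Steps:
$V{\left(I,d \right)} = 0$ ($V{\left(I,d \right)} = 0 d = 0$)
$z{\left(q \right)} = q$ ($z{\left(q \right)} = q - 0 = q + 0 = q$)
$\frac{R{\left(18,17 \right)}}{A{\left(z{\left(-2 \right)} \left(2 - 3\right) \right)}} = \frac{18}{-26} = 18 \left(- \frac{1}{26}\right) = - \frac{9}{13}$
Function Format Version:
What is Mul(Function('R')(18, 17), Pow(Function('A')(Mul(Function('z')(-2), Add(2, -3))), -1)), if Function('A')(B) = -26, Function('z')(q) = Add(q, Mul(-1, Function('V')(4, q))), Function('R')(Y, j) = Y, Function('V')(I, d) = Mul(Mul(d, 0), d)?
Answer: Rational(-9, 13) ≈ -0.69231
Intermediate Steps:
Function('V')(I, d) = 0 (Function('V')(I, d) = Mul(0, d) = 0)
Function('z')(q) = q (Function('z')(q) = Add(q, Mul(-1, 0)) = Add(q, 0) = q)
Mul(Function('R')(18, 17), Pow(Function('A')(Mul(Function('z')(-2), Add(2, -3))), -1)) = Mul(18, Pow(-26, -1)) = Mul(18, Rational(-1, 26)) = Rational(-9, 13)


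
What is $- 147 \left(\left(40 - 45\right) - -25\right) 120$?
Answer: $-352800$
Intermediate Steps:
$- 147 \left(\left(40 - 45\right) - -25\right) 120 = - 147 \left(\left(40 - 45\right) + 25\right) 120 = - 147 \left(-5 + 25\right) 120 = \left(-147\right) 20 \cdot 120 = \left(-2940\right) 120 = -352800$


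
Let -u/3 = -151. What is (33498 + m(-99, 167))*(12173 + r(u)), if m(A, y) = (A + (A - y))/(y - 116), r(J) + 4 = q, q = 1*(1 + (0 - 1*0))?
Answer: 20786761610/51 ≈ 4.0758e+8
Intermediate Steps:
u = 453 (u = -3*(-151) = 453)
q = 1 (q = 1*(1 + (0 + 0)) = 1*(1 + 0) = 1*1 = 1)
r(J) = -3 (r(J) = -4 + 1 = -3)
m(A, y) = (-y + 2*A)/(-116 + y)
(33498 + m(-99, 167))*(12173 + r(u)) = (33498 + (-1*167 + 2*(-99))/(-116 + 167))*(12173 - 3) = (33498 + (-167 - 198)/51)*12170 = (33498 + (1/51)*(-365))*12170 = (33498 - 365/51)*12170 = (1708033/51)*12170 = 20786761610/51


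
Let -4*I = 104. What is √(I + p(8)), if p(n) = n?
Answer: 3*I*√2 ≈ 4.2426*I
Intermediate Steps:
I = -26 (I = -¼*104 = -26)
√(I + p(8)) = √(-26 + 8) = √(-18) = 3*I*√2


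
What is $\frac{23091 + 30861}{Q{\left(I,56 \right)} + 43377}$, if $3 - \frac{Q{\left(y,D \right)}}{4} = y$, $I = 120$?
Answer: $\frac{17984}{14303} \approx 1.2574$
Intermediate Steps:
$Q{\left(y,D \right)} = 12 - 4 y$
$\frac{23091 + 30861}{Q{\left(I,56 \right)} + 43377} = \frac{23091 + 30861}{\left(12 - 480\right) + 43377} = \frac{53952}{\left(12 - 480\right) + 43377} = \frac{53952}{-468 + 43377} = \frac{53952}{42909} = 53952 \cdot \frac{1}{42909} = \frac{17984}{14303}$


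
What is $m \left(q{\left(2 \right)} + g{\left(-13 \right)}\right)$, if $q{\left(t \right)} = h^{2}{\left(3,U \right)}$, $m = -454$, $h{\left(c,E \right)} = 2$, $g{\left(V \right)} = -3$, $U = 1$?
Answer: $-454$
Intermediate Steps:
$q{\left(t \right)} = 4$ ($q{\left(t \right)} = 2^{2} = 4$)
$m \left(q{\left(2 \right)} + g{\left(-13 \right)}\right) = - 454 \left(4 - 3\right) = \left(-454\right) 1 = -454$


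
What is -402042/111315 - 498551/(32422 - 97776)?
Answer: 237570339/59145370 ≈ 4.0167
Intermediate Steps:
-402042/111315 - 498551/(32422 - 97776) = -402042*1/111315 - 498551/(-65354) = -134014/37105 - 498551*(-1/65354) = -134014/37105 + 498551/65354 = 237570339/59145370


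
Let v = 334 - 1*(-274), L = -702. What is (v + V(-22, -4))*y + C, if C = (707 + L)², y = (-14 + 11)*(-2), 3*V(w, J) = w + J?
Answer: 3621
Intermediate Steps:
V(w, J) = J/3 + w/3 (V(w, J) = (w + J)/3 = (J + w)/3 = J/3 + w/3)
y = 6 (y = -3*(-2) = 6)
v = 608 (v = 334 + 274 = 608)
C = 25 (C = (707 - 702)² = 5² = 25)
(v + V(-22, -4))*y + C = (608 + ((⅓)*(-4) + (⅓)*(-22)))*6 + 25 = (608 + (-4/3 - 22/3))*6 + 25 = (608 - 26/3)*6 + 25 = (1798/3)*6 + 25 = 3596 + 25 = 3621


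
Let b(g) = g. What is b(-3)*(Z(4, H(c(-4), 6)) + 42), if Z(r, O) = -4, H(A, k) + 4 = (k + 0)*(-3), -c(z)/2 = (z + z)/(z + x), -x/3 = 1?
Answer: -114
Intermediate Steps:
x = -3 (x = -3*1 = -3)
c(z) = -4*z/(-3 + z) (c(z) = -2*(z + z)/(z - 3) = -2*2*z/(-3 + z) = -4*z/(-3 + z))
H(A, k) = -4 - 3*k (H(A, k) = -4 + (k + 0)*(-3) = -4 + k*(-3) = -4 - 3*k)
b(-3)*(Z(4, H(c(-4), 6)) + 42) = -3*(-4 + 42) = -3*38 = -114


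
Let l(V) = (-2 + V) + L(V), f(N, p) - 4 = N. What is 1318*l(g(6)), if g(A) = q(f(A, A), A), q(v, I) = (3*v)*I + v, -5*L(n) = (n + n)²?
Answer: -37816056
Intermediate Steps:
f(N, p) = 4 + N
L(n) = -4*n²/5 (L(n) = -(n + n)²/5 = -4*n²/5)
q(v, I) = v + 3*I*v (q(v, I) = 3*I*v + v = v + 3*I*v)
g(A) = (1 + 3*A)*(4 + A) (g(A) = (4 + A)*(1 + 3*A) = (1 + 3*A)*(4 + A))
l(V) = -2 + V - 4*V²/5 (l(V) = (-2 + V) - 4*V²/5 = -2 + V - 4*V²/5)
1318*l(g(6)) = 1318*(-2 + (1 + 3*6)*(4 + 6) - 4*(1 + 3*6)²*(4 + 6)²/5) = 1318*(-2 + (1 + 18)*10 - 4*100*(1 + 18)²/5) = 1318*(-2 + 19*10 - 4*(19*10)²/5) = 1318*(-2 + 190 - ⅘*190²) = 1318*(-2 + 190 - ⅘*36100) = 1318*(-2 + 190 - 28880) = 1318*(-28692) = -37816056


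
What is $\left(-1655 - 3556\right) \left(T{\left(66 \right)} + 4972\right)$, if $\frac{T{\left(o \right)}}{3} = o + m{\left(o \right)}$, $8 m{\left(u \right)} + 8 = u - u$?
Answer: $-26925237$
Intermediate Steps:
$m{\left(u \right)} = -1$ ($m{\left(u \right)} = -1 + \frac{u - u}{8} = -1 + \frac{1}{8} \cdot 0 = -1 + 0 = -1$)
$T{\left(o \right)} = -3 + 3 o$ ($T{\left(o \right)} = 3 \left(o - 1\right) = 3 \left(-1 + o\right) = -3 + 3 o$)
$\left(-1655 - 3556\right) \left(T{\left(66 \right)} + 4972\right) = \left(-1655 - 3556\right) \left(\left(-3 + 3 \cdot 66\right) + 4972\right) = - 5211 \left(\left(-3 + 198\right) + 4972\right) = - 5211 \left(195 + 4972\right) = \left(-5211\right) 5167 = -26925237$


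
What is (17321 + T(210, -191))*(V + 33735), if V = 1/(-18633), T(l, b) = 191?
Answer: 11007767456048/18633 ≈ 5.9077e+8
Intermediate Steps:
V = -1/18633 ≈ -5.3668e-5
(17321 + T(210, -191))*(V + 33735) = (17321 + 191)*(-1/18633 + 33735) = 17512*(628584254/18633) = 11007767456048/18633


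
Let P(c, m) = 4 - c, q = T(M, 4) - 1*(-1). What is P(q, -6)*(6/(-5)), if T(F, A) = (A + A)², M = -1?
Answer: 366/5 ≈ 73.200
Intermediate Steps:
T(F, A) = 4*A² (T(F, A) = (2*A)² = 4*A²)
q = 65 (q = 4*4² - 1*(-1) = 4*16 + 1 = 64 + 1 = 65)
P(q, -6)*(6/(-5)) = (4 - 1*65)*(6/(-5)) = (4 - 65)*(6*(-⅕)) = -61*(-6/5) = 366/5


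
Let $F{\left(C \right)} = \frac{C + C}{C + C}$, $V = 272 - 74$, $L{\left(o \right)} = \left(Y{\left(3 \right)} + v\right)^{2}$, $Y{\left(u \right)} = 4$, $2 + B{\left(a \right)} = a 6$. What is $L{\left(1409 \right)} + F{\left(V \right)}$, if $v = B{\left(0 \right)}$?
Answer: $5$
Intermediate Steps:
$B{\left(a \right)} = -2 + 6 a$ ($B{\left(a \right)} = -2 + a 6 = -2 + 6 a$)
$v = -2$ ($v = -2 + 6 \cdot 0 = -2 + 0 = -2$)
$L{\left(o \right)} = 4$ ($L{\left(o \right)} = \left(4 - 2\right)^{2} = 2^{2} = 4$)
$V = 198$
$F{\left(C \right)} = 1$ ($F{\left(C \right)} = \frac{2 C}{2 C} = 2 C \frac{1}{2 C} = 1$)
$L{\left(1409 \right)} + F{\left(V \right)} = 4 + 1 = 5$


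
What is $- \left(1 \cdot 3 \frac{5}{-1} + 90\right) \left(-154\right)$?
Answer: $11550$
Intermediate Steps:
$- \left(1 \cdot 3 \frac{5}{-1} + 90\right) \left(-154\right) = - \left(3 \cdot 5 \left(-1\right) + 90\right) \left(-154\right) = - \left(3 \left(-5\right) + 90\right) \left(-154\right) = - \left(-15 + 90\right) \left(-154\right) = - 75 \left(-154\right) = \left(-1\right) \left(-11550\right) = 11550$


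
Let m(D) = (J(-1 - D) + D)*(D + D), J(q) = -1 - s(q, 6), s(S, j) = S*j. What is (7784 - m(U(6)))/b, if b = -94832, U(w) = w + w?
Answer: -353/5927 ≈ -0.059558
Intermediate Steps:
U(w) = 2*w
J(q) = -1 - 6*q (J(q) = -1 - q*6 = -1 - 6*q)
m(D) = 2*D*(5 + 7*D) (m(D) = ((-1 - 6*(-1 - D)) + D)*(D + D) = ((-1 + (6 + 6*D)) + D)*(2*D) = ((5 + 6*D) + D)*(2*D) = (5 + 7*D)*(2*D) = 2*D*(5 + 7*D))
(7784 - m(U(6)))/b = (7784 - 2*2*6*(5 + 7*(2*6)))/(-94832) = (7784 - 2*12*(5 + 7*12))*(-1/94832) = (7784 - 2*12*(5 + 84))*(-1/94832) = (7784 - 2*12*89)*(-1/94832) = (7784 - 1*2136)*(-1/94832) = (7784 - 2136)*(-1/94832) = 5648*(-1/94832) = -353/5927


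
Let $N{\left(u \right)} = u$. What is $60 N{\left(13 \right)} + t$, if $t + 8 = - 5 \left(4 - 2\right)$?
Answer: $762$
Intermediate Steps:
$t = -18$ ($t = -8 - 5 \left(4 - 2\right) = -8 - 10 = -18$)
$60 N{\left(13 \right)} + t = 60 \cdot 13 - 18 = 780 - 18 = 762$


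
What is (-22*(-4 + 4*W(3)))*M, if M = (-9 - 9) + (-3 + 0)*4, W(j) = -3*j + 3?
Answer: -18480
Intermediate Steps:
W(j) = 3 - 3*j
M = -30 (M = -18 - 3*4 = -18 - 12 = -30)
(-22*(-4 + 4*W(3)))*M = -22*(-4 + 4*(3 - 3*3))*(-30) = -22*(-4 + 4*(3 - 9))*(-30) = -22*(-4 + 4*(-6))*(-30) = -22*(-4 - 24)*(-30) = -22*(-28)*(-30) = 616*(-30) = -18480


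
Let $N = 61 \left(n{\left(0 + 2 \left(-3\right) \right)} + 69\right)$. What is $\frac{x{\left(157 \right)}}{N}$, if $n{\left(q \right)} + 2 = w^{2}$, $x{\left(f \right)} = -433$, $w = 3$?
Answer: $- \frac{433}{4636} \approx -0.0934$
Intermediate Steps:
$n{\left(q \right)} = 7$ ($n{\left(q \right)} = -2 + 3^{2} = -2 + 9 = 7$)
$N = 4636$ ($N = 61 \left(7 + 69\right) = 61 \cdot 76 = 4636$)
$\frac{x{\left(157 \right)}}{N} = - \frac{433}{4636}$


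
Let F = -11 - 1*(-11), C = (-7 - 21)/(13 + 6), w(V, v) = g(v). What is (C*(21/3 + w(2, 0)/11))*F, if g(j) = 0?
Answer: 0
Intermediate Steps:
w(V, v) = 0
C = -28/19 ≈ -1.4737
F = 0 (F = -11 + 11 = 0)
(C*(21/3 + w(2, 0)/11))*F = -28*(21/3 + 0/11)/19*0 = -28*(21*(⅓) + 0*(1/11))/19*0 = -28*(7 + 0)/19*0 = -28/19*7*0 = -196/19*0 = 0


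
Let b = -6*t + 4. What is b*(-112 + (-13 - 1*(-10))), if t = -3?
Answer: -2530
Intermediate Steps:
b = 22 (b = -6*(-3) + 4 = 18 + 4 = 22)
b*(-112 + (-13 - 1*(-10))) = 22*(-112 + (-13 - 1*(-10))) = 22*(-112 + (-13 + 10)) = 22*(-112 - 3) = 22*(-115) = -2530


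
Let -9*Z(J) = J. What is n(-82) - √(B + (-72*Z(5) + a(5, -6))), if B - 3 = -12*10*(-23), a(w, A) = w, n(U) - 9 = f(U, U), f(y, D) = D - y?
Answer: 9 - 6*√78 ≈ -43.991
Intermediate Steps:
n(U) = 9 (n(U) = 9 + (U - U) = 9 + 0 = 9)
B = 2763 (B = 3 - 12*10*(-23) = 3 - 120*(-23) = 3 + 2760 = 2763)
Z(J) = -J/9
n(-82) - √(B + (-72*Z(5) + a(5, -6))) = 9 - √(2763 + (-(-8)*5 + 5)) = 9 - √(2763 + (-72*(-5/9) + 5)) = 9 - √(2763 + (40 + 5)) = 9 - √(2763 + 45) = 9 - √2808 = 9 - 6*√78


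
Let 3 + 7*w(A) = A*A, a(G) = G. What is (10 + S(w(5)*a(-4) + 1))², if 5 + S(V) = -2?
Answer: 9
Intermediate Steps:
w(A) = -3/7 + A²/7 (w(A) = -3/7 + (A*A)/7 = -3/7 + A²/7)
S(V) = -7 (S(V) = -5 - 2 = -7)
(10 + S(w(5)*a(-4) + 1))² = (10 - 7)² = 3² = 9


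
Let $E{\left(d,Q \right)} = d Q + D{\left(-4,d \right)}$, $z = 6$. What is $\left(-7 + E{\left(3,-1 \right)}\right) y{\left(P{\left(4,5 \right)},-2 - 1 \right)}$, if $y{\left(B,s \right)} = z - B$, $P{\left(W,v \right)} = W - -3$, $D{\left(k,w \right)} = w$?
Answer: $7$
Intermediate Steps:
$P{\left(W,v \right)} = 3 + W$ ($P{\left(W,v \right)} = W + 3 = 3 + W$)
$E{\left(d,Q \right)} = d + Q d$ ($E{\left(d,Q \right)} = d Q + d = Q d + d = d + Q d$)
$y{\left(B,s \right)} = 6 - B$
$\left(-7 + E{\left(3,-1 \right)}\right) y{\left(P{\left(4,5 \right)},-2 - 1 \right)} = \left(-7 + 3 \left(1 - 1\right)\right) \left(6 - \left(3 + 4\right)\right) = \left(-7 + 3 \cdot 0\right) \left(6 - 7\right) = \left(-7 + 0\right) \left(6 - 7\right) = \left(-7\right) \left(-1\right) = 7$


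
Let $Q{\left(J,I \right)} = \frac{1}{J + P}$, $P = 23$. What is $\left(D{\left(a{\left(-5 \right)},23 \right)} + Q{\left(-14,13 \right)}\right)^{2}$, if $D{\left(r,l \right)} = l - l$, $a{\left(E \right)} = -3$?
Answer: $\frac{1}{81} \approx 0.012346$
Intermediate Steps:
$D{\left(r,l \right)} = 0$
$Q{\left(J,I \right)} = \frac{1}{23 + J}$ ($Q{\left(J,I \right)} = \frac{1}{J + 23} = \frac{1}{23 + J}$)
$\left(D{\left(a{\left(-5 \right)},23 \right)} + Q{\left(-14,13 \right)}\right)^{2} = \left(0 + \frac{1}{23 - 14}\right)^{2} = \left(0 + \frac{1}{9}\right)^{2} = \left(\frac{1}{9}\right)^{2} = \frac{1}{81}$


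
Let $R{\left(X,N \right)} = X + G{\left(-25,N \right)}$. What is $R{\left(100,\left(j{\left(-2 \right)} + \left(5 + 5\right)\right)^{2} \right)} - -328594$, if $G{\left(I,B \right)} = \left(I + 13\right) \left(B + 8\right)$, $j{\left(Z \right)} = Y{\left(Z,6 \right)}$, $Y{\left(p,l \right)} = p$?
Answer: $327830$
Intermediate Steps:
$j{\left(Z \right)} = Z$
$G{\left(I,B \right)} = \left(8 + B\right) \left(13 + I\right)$ ($G{\left(I,B \right)} = \left(13 + I\right) \left(8 + B\right) = \left(8 + B\right) \left(13 + I\right)$)
$R{\left(X,N \right)} = -96 + X - 12 N$ ($R{\left(X,N \right)} = X + \left(104 + 8 \left(-25\right) + 13 N + N \left(-25\right)\right) = X + \left(104 - 200 + 13 N - 25 N\right) = X - \left(96 + 12 N\right) = -96 + X - 12 N$)
$R{\left(100,\left(j{\left(-2 \right)} + \left(5 + 5\right)\right)^{2} \right)} - -328594 = \left(-96 + 100 - 12 \left(-2 + \left(5 + 5\right)\right)^{2}\right) - -328594 = \left(-96 + 100 - 12 \left(-2 + 10\right)^{2}\right) + 328594 = \left(-96 + 100 - 12 \cdot 8^{2}\right) + 328594 = \left(-96 + 100 - 768\right) + 328594 = -764 + 328594 = 327830$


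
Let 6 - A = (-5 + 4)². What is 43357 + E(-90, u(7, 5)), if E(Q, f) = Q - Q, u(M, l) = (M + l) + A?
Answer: 43357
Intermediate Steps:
A = 5 (A = 6 - (-5 + 4)² = 6 - 1*(-1)² = 6 - 1*1 = 6 - 1 = 5)
u(M, l) = 5 + M + l (u(M, l) = (M + l) + 5 = 5 + M + l)
E(Q, f) = 0
43357 + E(-90, u(7, 5)) = 43357 + 0 = 43357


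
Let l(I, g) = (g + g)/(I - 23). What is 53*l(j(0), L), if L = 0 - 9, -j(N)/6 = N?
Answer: 954/23 ≈ 41.478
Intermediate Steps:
j(N) = -6*N
L = -9
l(I, g) = 2*g/(-23 + I) (l(I, g) = (2*g)/(-23 + I) = 2*g/(-23 + I))
53*l(j(0), L) = 53*(2*(-9)/(-23 - 6*0)) = 53*(2*(-9)/(-23 + 0)) = 53*(2*(-9)/(-23)) = 53*(2*(-9)*(-1/23)) = 53*(18/23) = 954/23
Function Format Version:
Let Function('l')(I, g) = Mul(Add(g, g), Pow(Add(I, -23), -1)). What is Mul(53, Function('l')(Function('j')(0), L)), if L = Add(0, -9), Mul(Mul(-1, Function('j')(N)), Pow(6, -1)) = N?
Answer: Rational(954, 23) ≈ 41.478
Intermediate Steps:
Function('j')(N) = Mul(-6, N)
L = -9
Function('l')(I, g) = Mul(2, g, Pow(Add(-23, I), -1)) (Function('l')(I, g) = Mul(Mul(2, g), Pow(Add(-23, I), -1)) = Mul(2, g, Pow(Add(-23, I), -1)))
Mul(53, Function('l')(Function('j')(0), L)) = Mul(53, Mul(2, -9, Pow(Add(-23, Mul(-6, 0)), -1))) = Mul(53, Mul(2, -9, Pow(Add(-23, 0), -1))) = Mul(53, Mul(2, -9, Pow(-23, -1))) = Mul(53, Mul(2, -9, Rational(-1, 23))) = Mul(53, Rational(18, 23)) = Rational(954, 23)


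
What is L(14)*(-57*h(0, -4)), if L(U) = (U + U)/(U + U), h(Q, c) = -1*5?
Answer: 285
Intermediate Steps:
h(Q, c) = -5
L(U) = 1 (L(U) = (2*U)/((2*U)) = (2*U)*(1/(2*U)) = 1)
L(14)*(-57*h(0, -4)) = 1*(-57*(-5)) = 1*285 = 285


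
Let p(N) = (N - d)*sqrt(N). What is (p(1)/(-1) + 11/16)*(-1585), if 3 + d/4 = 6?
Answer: -296395/16 ≈ -18525.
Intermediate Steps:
d = 12 (d = -12 + 4*6 = -12 + 24 = 12)
p(N) = sqrt(N)*(-12 + N) (p(N) = (N - 1*12)*sqrt(N) = (N - 12)*sqrt(N) = (-12 + N)*sqrt(N) = sqrt(N)*(-12 + N))
(p(1)/(-1) + 11/16)*(-1585) = ((sqrt(1)*(-12 + 1))/(-1) + 11/16)*(-1585) = ((1*(-11))*(-1) + 11*(1/16))*(-1585) = (-11*(-1) + 11/16)*(-1585) = (11 + 11/16)*(-1585) = (187/16)*(-1585) = -296395/16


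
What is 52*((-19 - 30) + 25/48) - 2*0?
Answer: -30251/12 ≈ -2520.9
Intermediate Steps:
52*((-19 - 30) + 25/48) - 2*0 = 52*(-49 + 25*(1/48)) + 0 = 52*(-49 + 25/48) + 0 = 52*(-2327/48) + 0 = -30251/12 + 0 = -30251/12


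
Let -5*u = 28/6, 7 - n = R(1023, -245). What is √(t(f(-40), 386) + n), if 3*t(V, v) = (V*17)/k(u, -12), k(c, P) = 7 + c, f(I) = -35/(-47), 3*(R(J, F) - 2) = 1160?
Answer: 4*I*√80001285/1833 ≈ 19.518*I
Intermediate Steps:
R(J, F) = 1166/3 (R(J, F) = 2 + (⅓)*1160 = 2 + 1160/3 = 1166/3)
n = -1145/3 (n = 7 - 1*1166/3 = 7 - 1166/3 = -1145/3 ≈ -381.67)
f(I) = 35/47 (f(I) = -35*(-1/47) = 35/47)
u = -14/15 (u = -28/(5*6) = -⅕*14/3 = -14/15 ≈ -0.93333)
t(V, v) = 85*V/91 (t(V, v) = ((V*17)/(7 - 14/15))/3 = ((17*V)/(91/15))/3 = ((17*V)*(15/91))/3 = (255*V/91)/3 = 85*V/91)
√(t(f(-40), 386) + n) = √((85/91)*(35/47) - 1145/3) = √(425/611 - 1145/3) = √(-698320/1833) = 4*I*√80001285/1833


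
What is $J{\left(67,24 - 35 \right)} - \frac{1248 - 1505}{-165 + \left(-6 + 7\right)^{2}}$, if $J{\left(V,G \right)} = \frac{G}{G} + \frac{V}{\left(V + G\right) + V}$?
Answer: $- \frac{11}{492} \approx -0.022358$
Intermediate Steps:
$J{\left(V,G \right)} = 1 + \frac{V}{G + 2 V}$ ($J{\left(V,G \right)} = 1 + \frac{V}{\left(G + V\right) + V} = 1 + \frac{V}{G + 2 V}$)
$J{\left(67,24 - 35 \right)} - \frac{1248 - 1505}{-165 + \left(-6 + 7\right)^{2}} = \frac{\left(24 - 35\right) + 3 \cdot 67}{\left(24 - 35\right) + 2 \cdot 67} - \frac{1248 - 1505}{-165 + \left(-6 + 7\right)^{2}} = \frac{\left(24 - 35\right) + 201}{\left(24 - 35\right) + 134} - - \frac{257}{-165 + 1^{2}} = \frac{-11 + 201}{-11 + 134} - - \frac{257}{-165 + 1} = \frac{1}{123} \cdot 190 - - \frac{257}{-164} = \frac{1}{123} \cdot 190 - \left(-257\right) \left(- \frac{1}{164}\right) = \frac{190}{123} - \frac{257}{164} = - \frac{11}{492}$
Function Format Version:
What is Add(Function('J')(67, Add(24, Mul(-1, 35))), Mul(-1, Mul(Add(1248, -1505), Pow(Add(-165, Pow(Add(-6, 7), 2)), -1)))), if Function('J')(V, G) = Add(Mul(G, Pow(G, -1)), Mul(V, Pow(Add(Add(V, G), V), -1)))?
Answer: Rational(-11, 492) ≈ -0.022358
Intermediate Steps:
Function('J')(V, G) = Add(1, Mul(V, Pow(Add(G, Mul(2, V)), -1))) (Function('J')(V, G) = Add(1, Mul(V, Pow(Add(Add(G, V), V), -1))) = Add(1, Mul(V, Pow(Add(G, Mul(2, V)), -1))))
Add(Function('J')(67, Add(24, Mul(-1, 35))), Mul(-1, Mul(Add(1248, -1505), Pow(Add(-165, Pow(Add(-6, 7), 2)), -1)))) = Add(Mul(Pow(Add(Add(24, Mul(-1, 35)), Mul(2, 67)), -1), Add(Add(24, Mul(-1, 35)), Mul(3, 67))), Mul(-1, Mul(Add(1248, -1505), Pow(Add(-165, Pow(Add(-6, 7), 2)), -1)))) = Add(Mul(Pow(Add(Add(24, -35), 134), -1), Add(Add(24, -35), 201)), Mul(-1, Mul(-257, Pow(Add(-165, Pow(1, 2)), -1)))) = Add(Mul(Pow(Add(-11, 134), -1), Add(-11, 201)), Mul(-1, Mul(-257, Pow(Add(-165, 1), -1)))) = Add(Mul(Pow(123, -1), 190), Mul(-1, Mul(-257, Pow(-164, -1)))) = Add(Mul(Rational(1, 123), 190), Mul(-1, Mul(-257, Rational(-1, 164)))) = Add(Rational(190, 123), Mul(-1, Rational(257, 164))) = Add(Rational(190, 123), Rational(-257, 164)) = Rational(-11, 492)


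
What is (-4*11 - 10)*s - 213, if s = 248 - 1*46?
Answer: -11121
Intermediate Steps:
s = 202 (s = 248 - 46 = 202)
(-4*11 - 10)*s - 213 = (-4*11 - 10)*202 - 213 = (-44 - 10)*202 - 213 = -54*202 - 213 = -10908 - 213 = -11121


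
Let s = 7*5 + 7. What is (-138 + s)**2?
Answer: 9216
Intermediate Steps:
s = 42 (s = 35 + 7 = 42)
(-138 + s)**2 = (-138 + 42)**2 = (-96)**2 = 9216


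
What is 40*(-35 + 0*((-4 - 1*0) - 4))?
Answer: -1400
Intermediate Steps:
40*(-35 + 0*((-4 - 1*0) - 4)) = 40*(-35 + 0*((-4 + 0) - 4)) = 40*(-35 + 0*(-4 - 4)) = 40*(-35 + 0*(-8)) = 40*(-35 + 0) = 40*(-35) = -1400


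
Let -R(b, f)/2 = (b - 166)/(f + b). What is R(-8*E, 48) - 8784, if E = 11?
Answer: -87967/10 ≈ -8796.7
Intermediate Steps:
R(b, f) = -2*(-166 + b)/(b + f) (R(b, f) = -2*(b - 166)/(f + b) = -2*(-166 + b)/(b + f))
R(-8*E, 48) - 8784 = 2*(166 - (-8)*11)/(-8*11 + 48) - 8784 = 2*(166 - 1*(-88))/(-88 + 48) - 8784 = 2*(166 + 88)/(-40) - 8784 = 2*(-1/40)*254 - 8784 = -127/10 - 8784 = -87967/10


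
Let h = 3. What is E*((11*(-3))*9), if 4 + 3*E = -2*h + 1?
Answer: 891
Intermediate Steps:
E = -3 (E = -4/3 + (-2*3 + 1)/3 = -4/3 + (-6 + 1)/3 = -4/3 + (⅓)*(-5) = -4/3 - 5/3 = -3)
E*((11*(-3))*9) = -3*11*(-3)*9 = -(-99)*9 = -3*(-297) = 891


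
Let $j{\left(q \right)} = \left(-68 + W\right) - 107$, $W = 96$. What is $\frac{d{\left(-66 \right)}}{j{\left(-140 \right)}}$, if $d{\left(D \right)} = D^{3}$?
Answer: $\frac{287496}{79} \approx 3639.2$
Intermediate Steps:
$j{\left(q \right)} = -79$ ($j{\left(q \right)} = \left(-68 + 96\right) - 107 = 28 - 107 = -79$)
$\frac{d{\left(-66 \right)}}{j{\left(-140 \right)}} = \frac{\left(-66\right)^{3}}{-79} = \left(-287496\right) \left(- \frac{1}{79}\right) = \frac{287496}{79}$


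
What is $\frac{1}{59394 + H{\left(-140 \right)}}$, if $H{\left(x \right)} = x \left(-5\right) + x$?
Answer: $\frac{1}{59954} \approx 1.6679 \cdot 10^{-5}$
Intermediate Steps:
$H{\left(x \right)} = - 4 x$ ($H{\left(x \right)} = - 5 x + x = - 4 x$)
$\frac{1}{59394 + H{\left(-140 \right)}} = \frac{1}{59394 - -560} = \frac{1}{59394 + 560} = \frac{1}{59954}$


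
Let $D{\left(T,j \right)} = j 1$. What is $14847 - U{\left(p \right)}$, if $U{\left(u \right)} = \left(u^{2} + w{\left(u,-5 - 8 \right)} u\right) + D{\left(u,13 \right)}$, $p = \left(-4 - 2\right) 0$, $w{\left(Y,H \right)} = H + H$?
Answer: $14834$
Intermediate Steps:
$w{\left(Y,H \right)} = 2 H$
$D{\left(T,j \right)} = j$
$p = 0$ ($p = \left(-6\right) 0 = 0$)
$U{\left(u \right)} = 13 + u^{2} - 26 u$ ($U{\left(u \right)} = \left(u^{2} + 2 \left(-5 - 8\right) u\right) + 13 = \left(u^{2} + 2 \left(-13\right) u\right) + 13 = \left(u^{2} - 26 u\right) + 13 = 13 + u^{2} - 26 u$)
$14847 - U{\left(p \right)} = 14847 - \left(13 + 0^{2} - 0\right) = 14847 - \left(13 + 0 + 0\right) = 14847 - 13 = 14834$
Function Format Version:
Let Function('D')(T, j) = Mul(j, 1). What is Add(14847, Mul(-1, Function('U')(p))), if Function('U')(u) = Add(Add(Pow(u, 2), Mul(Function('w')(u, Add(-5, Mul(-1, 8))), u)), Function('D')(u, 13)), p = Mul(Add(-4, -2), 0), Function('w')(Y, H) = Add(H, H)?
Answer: 14834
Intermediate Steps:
Function('w')(Y, H) = Mul(2, H)
Function('D')(T, j) = j
p = 0 (p = Mul(-6, 0) = 0)
Function('U')(u) = Add(13, Pow(u, 2), Mul(-26, u)) (Function('U')(u) = Add(Add(Pow(u, 2), Mul(Mul(2, Add(-5, Mul(-1, 8))), u)), 13) = Add(Add(Pow(u, 2), Mul(Mul(2, Add(-5, -8)), u)), 13) = Add(Add(Pow(u, 2), Mul(Mul(2, -13), u)), 13) = Add(Add(Pow(u, 2), Mul(-26, u)), 13) = Add(13, Pow(u, 2), Mul(-26, u)))
Add(14847, Mul(-1, Function('U')(p))) = Add(14847, Mul(-1, Add(13, Pow(0, 2), Mul(-26, 0)))) = Add(14847, Mul(-1, Add(13, 0, 0))) = Add(14847, Mul(-1, 13)) = Add(14847, -13) = 14834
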